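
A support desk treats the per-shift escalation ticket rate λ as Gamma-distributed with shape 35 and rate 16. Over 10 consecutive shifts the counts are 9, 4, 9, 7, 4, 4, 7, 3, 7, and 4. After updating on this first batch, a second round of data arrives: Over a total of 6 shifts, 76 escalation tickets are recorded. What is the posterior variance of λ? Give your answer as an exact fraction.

169/1024

Total count: 9 + 4 + 9 + 7 + 4 + 4 + 7 + 3 + 7 + 4 = 58.
Total exposure: 10 shifts.
After the first batch: Gamma(35 + 58, 16 + 10) = Gamma(93, 26).
Total count 76 over total exposure 6 shifts.
After the second batch: Gamma(93 + 76, 26 + 6) = Gamma(169, 32).
Posterior variance = α'/β'² = 169/1024.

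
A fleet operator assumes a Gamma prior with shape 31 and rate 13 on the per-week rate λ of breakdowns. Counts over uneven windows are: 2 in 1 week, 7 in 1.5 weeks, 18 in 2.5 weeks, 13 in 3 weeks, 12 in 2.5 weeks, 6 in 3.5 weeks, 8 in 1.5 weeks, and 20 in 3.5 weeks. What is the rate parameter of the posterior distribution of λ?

Total count: 2 + 7 + 18 + 13 + 12 + 6 + 8 + 20 = 86.
Total exposure: 1 + 1.5 + 2.5 + 3 + 2.5 + 3.5 + 1.5 + 3.5 = 19 weeks.
By Gamma–Poisson conjugacy, the posterior is Gamma(α + Σx, β + Σt) = Gamma(31 + 86, 13 + 19) = Gamma(117, 32).

32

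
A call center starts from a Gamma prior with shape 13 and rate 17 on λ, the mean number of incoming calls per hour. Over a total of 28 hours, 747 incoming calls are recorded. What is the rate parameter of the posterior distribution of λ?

Total count 747 over total exposure 28 hours.
By Gamma–Poisson conjugacy, the posterior is Gamma(α + Σx, β + Σt) = Gamma(13 + 747, 17 + 28) = Gamma(760, 45).

45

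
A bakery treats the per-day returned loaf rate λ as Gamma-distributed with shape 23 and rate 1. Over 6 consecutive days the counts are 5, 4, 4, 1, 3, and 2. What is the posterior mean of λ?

Total count: 5 + 4 + 4 + 1 + 3 + 2 = 19.
Total exposure: 6 days.
The Gamma prior is conjugate for the Poisson rate, so λ | data ~ Gamma(23+19, 1+6) = Gamma(42, 7).
Posterior mean = α'/β' = 42/7 = 6.

6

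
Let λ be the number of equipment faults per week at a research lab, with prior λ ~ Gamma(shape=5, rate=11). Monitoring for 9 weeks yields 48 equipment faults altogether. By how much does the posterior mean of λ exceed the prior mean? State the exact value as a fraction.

Total count 48 over total exposure 9 weeks.
By Gamma–Poisson conjugacy, the posterior is Gamma(α + Σx, β + Σt) = Gamma(5 + 48, 11 + 9) = Gamma(53, 20).
Posterior mean = 53/20 = 53/20; prior mean = 5/11 = 5/11. Difference = 53/20 − 5/11 = 483/220.

483/220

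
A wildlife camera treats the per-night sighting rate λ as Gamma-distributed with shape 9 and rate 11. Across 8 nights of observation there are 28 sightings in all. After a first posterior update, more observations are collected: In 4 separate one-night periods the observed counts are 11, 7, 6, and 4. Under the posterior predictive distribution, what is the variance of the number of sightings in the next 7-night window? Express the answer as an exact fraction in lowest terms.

Total count 28 over total exposure 8 nights.
After the first batch: Gamma(9 + 28, 11 + 8) = Gamma(37, 19).
Total count: 11 + 7 + 6 + 4 = 28.
Total exposure: 4 nights.
After the second batch: Gamma(37 + 28, 19 + 4) = Gamma(65, 23).
The posterior predictive for a window of length T is Negative Binomial with variance T·α'·(β'+T)/β'² = 7·65·30/529 = 13650/529.

13650/529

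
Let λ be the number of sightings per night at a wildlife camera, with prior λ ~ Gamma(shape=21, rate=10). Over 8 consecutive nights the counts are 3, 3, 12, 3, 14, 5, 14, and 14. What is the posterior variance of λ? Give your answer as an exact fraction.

Total count: 3 + 3 + 12 + 3 + 14 + 5 + 14 + 14 = 68.
Total exposure: 8 nights.
The Gamma prior is conjugate for the Poisson rate, so λ | data ~ Gamma(21+68, 10+8) = Gamma(89, 18).
Posterior variance = α'/β'² = 89/324.

89/324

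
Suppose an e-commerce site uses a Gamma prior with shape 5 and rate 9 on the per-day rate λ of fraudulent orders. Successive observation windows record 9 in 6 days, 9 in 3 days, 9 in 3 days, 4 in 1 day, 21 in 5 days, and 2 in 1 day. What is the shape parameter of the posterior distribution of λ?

Total count: 9 + 9 + 9 + 4 + 21 + 2 = 54.
Total exposure: 6 + 3 + 3 + 1 + 5 + 1 = 19 days.
Conjugate update: add total count to the shape and total exposure to the rate, giving Gamma(59, 28).

59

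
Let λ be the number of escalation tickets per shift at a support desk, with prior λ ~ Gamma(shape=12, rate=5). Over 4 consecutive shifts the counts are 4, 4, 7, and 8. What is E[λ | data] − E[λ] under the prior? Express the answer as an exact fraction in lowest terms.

67/45

Total count: 4 + 4 + 7 + 8 = 23.
Total exposure: 4 shifts.
Posterior: α' = 12 + 23 = 35, β' = 5 + 4 = 9.
Posterior mean = 35/9 = 35/9; prior mean = 12/5 = 12/5. Difference = 35/9 − 12/5 = 67/45.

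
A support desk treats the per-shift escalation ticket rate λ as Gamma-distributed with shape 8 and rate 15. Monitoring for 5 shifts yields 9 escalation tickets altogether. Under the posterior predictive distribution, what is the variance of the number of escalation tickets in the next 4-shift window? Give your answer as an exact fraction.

Total count 9 over total exposure 5 shifts.
Gamma(α, β) with Poisson data over total exposure Σt gives posterior Gamma(α+Σx, β+Σt) = Gamma(17, 20).
The posterior predictive for a window of length T is Negative Binomial with variance T·α'·(β'+T)/β'² = 4·17·24/400 = 102/25.

102/25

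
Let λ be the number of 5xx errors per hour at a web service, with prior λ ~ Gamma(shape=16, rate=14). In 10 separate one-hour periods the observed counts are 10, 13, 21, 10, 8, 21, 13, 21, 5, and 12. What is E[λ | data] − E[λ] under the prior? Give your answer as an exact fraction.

143/28

Total count: 10 + 13 + 21 + 10 + 8 + 21 + 13 + 21 + 5 + 12 = 134.
Total exposure: 10 hours.
Conjugate update: add total count to the shape and total exposure to the rate, giving Gamma(150, 24).
Posterior mean = 150/24 = 25/4; prior mean = 16/14 = 8/7. Difference = 25/4 − 8/7 = 143/28.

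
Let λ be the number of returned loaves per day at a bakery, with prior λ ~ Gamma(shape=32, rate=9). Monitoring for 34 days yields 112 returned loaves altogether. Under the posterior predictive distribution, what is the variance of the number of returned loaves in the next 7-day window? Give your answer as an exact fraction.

50400/1849

Total count 112 over total exposure 34 days.
Posterior: α' = 32 + 112 = 144, β' = 9 + 34 = 43.
The posterior predictive for a window of length T is Negative Binomial with variance T·α'·(β'+T)/β'² = 7·144·50/1849 = 50400/1849.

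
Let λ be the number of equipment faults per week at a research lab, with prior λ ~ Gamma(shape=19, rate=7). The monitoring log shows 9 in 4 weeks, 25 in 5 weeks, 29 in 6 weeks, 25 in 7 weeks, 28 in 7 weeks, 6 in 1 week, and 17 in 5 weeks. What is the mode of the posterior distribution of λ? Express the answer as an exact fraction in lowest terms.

157/42

Total count: 9 + 25 + 29 + 25 + 28 + 6 + 17 = 139.
Total exposure: 4 + 5 + 6 + 7 + 7 + 1 + 5 = 35 weeks.
Posterior: α' = 19 + 139 = 158, β' = 7 + 35 = 42.
Posterior mode = (α'−1)/β' = 157/42.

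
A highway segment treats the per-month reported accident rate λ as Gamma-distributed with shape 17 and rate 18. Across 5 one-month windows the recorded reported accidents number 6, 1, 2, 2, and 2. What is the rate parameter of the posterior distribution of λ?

23

Total count: 6 + 1 + 2 + 2 + 2 = 13.
Total exposure: 5 months.
Conjugate update: add total count to the shape and total exposure to the rate, giving Gamma(30, 23).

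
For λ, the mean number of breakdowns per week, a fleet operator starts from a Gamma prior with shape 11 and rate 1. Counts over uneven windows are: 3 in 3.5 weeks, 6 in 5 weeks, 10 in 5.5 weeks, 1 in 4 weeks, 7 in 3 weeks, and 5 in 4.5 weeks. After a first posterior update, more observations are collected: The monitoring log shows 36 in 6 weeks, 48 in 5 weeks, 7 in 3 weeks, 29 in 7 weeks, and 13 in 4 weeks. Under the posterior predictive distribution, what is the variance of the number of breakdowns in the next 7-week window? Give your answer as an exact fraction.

288288/10609

Total count: 3 + 6 + 10 + 1 + 7 + 5 = 32.
Total exposure: 3.5 + 5 + 5.5 + 4 + 3 + 4.5 = 25.5 weeks.
After the first batch: Gamma(11 + 32, 1 + 25.5) = Gamma(43, 53/2).
Total count: 36 + 48 + 7 + 29 + 13 = 133.
Total exposure: 6 + 5 + 3 + 7 + 4 = 25 weeks.
After the second batch: Gamma(43 + 133, 53/2 + 25) = Gamma(176, 103/2).
The posterior predictive for a window of length T is Negative Binomial with variance T·α'·(β'+T)/β'² = 7·176·(117/2)/(10609/4) = 288288/10609.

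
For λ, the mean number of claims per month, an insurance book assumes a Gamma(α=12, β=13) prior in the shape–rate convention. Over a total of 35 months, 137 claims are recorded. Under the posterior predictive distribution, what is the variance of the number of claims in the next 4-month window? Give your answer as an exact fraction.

1937/144

Total count 137 over total exposure 35 months.
Gamma(α, β) with Poisson data over total exposure Σt gives posterior Gamma(α+Σx, β+Σt) = Gamma(149, 48).
The posterior predictive for a window of length T is Negative Binomial with variance T·α'·(β'+T)/β'² = 4·149·52/2304 = 1937/144.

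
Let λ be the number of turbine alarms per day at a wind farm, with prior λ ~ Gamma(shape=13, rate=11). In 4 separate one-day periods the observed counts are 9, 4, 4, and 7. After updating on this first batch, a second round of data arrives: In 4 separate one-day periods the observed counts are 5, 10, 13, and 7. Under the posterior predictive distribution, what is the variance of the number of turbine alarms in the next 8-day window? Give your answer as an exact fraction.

15552/361

Total count: 9 + 4 + 4 + 7 = 24.
Total exposure: 4 days.
After the first batch: Gamma(13 + 24, 11 + 4) = Gamma(37, 15).
Total count: 5 + 10 + 13 + 7 = 35.
Total exposure: 4 days.
After the second batch: Gamma(37 + 35, 15 + 4) = Gamma(72, 19).
The posterior predictive for a window of length T is Negative Binomial with variance T·α'·(β'+T)/β'² = 8·72·27/361 = 15552/361.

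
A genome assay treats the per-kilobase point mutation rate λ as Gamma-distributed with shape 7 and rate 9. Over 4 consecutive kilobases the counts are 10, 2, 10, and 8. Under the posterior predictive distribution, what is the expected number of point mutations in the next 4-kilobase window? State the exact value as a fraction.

148/13

Total count: 10 + 2 + 10 + 8 = 30.
Total exposure: 4 kilobases.
The Gamma prior is conjugate for the Poisson rate, so λ | data ~ Gamma(7+30, 9+4) = Gamma(37, 13).
Predictive mean over a 4-kilobase window = T·E[λ|data] = 4·37/13 = 148/13.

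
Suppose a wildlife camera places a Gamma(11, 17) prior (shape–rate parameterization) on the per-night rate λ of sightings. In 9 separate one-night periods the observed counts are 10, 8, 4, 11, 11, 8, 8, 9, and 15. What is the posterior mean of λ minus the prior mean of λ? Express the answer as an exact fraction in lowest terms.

Total count: 10 + 8 + 4 + 11 + 11 + 8 + 8 + 9 + 15 = 84.
Total exposure: 9 nights.
Gamma(α, β) with Poisson data over total exposure Σt gives posterior Gamma(α+Σx, β+Σt) = Gamma(95, 26).
Posterior mean = 95/26 = 95/26; prior mean = 11/17 = 11/17. Difference = 95/26 − 11/17 = 1329/442.

1329/442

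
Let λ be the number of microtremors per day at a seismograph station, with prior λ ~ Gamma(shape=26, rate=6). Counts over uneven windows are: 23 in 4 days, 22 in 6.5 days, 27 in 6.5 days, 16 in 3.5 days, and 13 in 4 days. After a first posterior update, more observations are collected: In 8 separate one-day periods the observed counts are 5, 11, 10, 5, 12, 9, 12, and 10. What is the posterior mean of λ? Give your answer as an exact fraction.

402/77

Total count: 23 + 22 + 27 + 16 + 13 = 101.
Total exposure: 4 + 6.5 + 6.5 + 3.5 + 4 = 24.5 days.
After the first batch: Gamma(26 + 101, 6 + 24.5) = Gamma(127, 61/2).
Total count: 5 + 11 + 10 + 5 + 12 + 9 + 12 + 10 = 74.
Total exposure: 8 days.
After the second batch: Gamma(127 + 74, 61/2 + 8) = Gamma(201, 77/2).
Posterior mean = α'/β' = 201/(77/2) = 402/77.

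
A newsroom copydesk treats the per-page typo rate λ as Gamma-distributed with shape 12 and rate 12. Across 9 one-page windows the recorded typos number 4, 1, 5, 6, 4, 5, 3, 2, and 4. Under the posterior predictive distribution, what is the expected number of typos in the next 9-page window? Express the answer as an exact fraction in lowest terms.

Total count: 4 + 1 + 5 + 6 + 4 + 5 + 3 + 2 + 4 = 34.
Total exposure: 9 pages.
The Gamma prior is conjugate for the Poisson rate, so λ | data ~ Gamma(12+34, 12+9) = Gamma(46, 21).
Predictive mean over a 9-page window = T·E[λ|data] = 9·46/21 = 138/7.

138/7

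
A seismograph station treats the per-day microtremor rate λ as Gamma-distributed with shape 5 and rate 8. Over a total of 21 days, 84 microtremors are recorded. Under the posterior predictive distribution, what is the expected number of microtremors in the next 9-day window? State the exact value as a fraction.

Total count 84 over total exposure 21 days.
Conjugate update: add total count to the shape and total exposure to the rate, giving Gamma(89, 29).
Predictive mean over a 9-day window = T·E[λ|data] = 9·89/29 = 801/29.

801/29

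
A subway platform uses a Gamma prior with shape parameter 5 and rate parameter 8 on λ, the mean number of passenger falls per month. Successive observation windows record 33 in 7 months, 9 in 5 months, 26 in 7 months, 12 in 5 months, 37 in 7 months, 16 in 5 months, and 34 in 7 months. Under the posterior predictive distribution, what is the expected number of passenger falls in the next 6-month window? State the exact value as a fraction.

Total count: 33 + 9 + 26 + 12 + 37 + 16 + 34 = 167.
Total exposure: 7 + 5 + 7 + 5 + 7 + 5 + 7 = 43 months.
Conjugate update: add total count to the shape and total exposure to the rate, giving Gamma(172, 51).
Predictive mean over a 6-month window = T·E[λ|data] = 6·172/51 = 344/17.

344/17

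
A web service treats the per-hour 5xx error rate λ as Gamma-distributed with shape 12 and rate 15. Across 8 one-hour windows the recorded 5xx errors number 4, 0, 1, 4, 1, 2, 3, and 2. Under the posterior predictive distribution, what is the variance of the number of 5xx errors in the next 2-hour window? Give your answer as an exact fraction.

1450/529

Total count: 4 + 0 + 1 + 4 + 1 + 2 + 3 + 2 = 17.
Total exposure: 8 hours.
By Gamma–Poisson conjugacy, the posterior is Gamma(α + Σx, β + Σt) = Gamma(12 + 17, 15 + 8) = Gamma(29, 23).
The posterior predictive for a window of length T is Negative Binomial with variance T·α'·(β'+T)/β'² = 2·29·25/529 = 1450/529.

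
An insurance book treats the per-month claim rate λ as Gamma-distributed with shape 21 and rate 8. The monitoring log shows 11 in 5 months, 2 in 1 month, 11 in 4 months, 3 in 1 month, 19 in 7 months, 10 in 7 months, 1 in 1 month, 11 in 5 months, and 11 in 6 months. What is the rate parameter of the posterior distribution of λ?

Total count: 11 + 2 + 11 + 3 + 19 + 10 + 1 + 11 + 11 = 79.
Total exposure: 5 + 1 + 4 + 1 + 7 + 7 + 1 + 5 + 6 = 37 months.
Gamma(α, β) with Poisson data over total exposure Σt gives posterior Gamma(α+Σx, β+Σt) = Gamma(100, 45).

45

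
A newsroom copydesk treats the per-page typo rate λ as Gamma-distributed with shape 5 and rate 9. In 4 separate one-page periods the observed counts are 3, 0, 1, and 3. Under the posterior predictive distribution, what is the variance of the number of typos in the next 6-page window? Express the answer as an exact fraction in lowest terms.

Total count: 3 + 0 + 1 + 3 = 7.
Total exposure: 4 pages.
By Gamma–Poisson conjugacy, the posterior is Gamma(α + Σx, β + Σt) = Gamma(5 + 7, 9 + 4) = Gamma(12, 13).
The posterior predictive for a window of length T is Negative Binomial with variance T·α'·(β'+T)/β'² = 6·12·19/169 = 1368/169.

1368/169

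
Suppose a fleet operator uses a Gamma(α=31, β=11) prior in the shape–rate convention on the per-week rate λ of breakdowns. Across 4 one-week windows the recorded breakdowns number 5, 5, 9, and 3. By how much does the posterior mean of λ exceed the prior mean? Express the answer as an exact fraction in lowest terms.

118/165

Total count: 5 + 5 + 9 + 3 = 22.
Total exposure: 4 weeks.
By Gamma–Poisson conjugacy, the posterior is Gamma(α + Σx, β + Σt) = Gamma(31 + 22, 11 + 4) = Gamma(53, 15).
Posterior mean = 53/15 = 53/15; prior mean = 31/11 = 31/11. Difference = 53/15 − 31/11 = 118/165.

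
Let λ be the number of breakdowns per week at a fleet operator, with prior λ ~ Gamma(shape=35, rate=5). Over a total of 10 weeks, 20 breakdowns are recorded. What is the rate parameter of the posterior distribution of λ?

15

Total count 20 over total exposure 10 weeks.
The Gamma prior is conjugate for the Poisson rate, so λ | data ~ Gamma(35+20, 5+10) = Gamma(55, 15).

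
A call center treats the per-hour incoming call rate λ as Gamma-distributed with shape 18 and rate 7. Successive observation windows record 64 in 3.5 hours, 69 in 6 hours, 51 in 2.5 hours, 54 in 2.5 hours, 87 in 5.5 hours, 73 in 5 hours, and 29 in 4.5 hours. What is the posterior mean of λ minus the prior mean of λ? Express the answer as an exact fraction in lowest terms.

Total count: 64 + 69 + 51 + 54 + 87 + 73 + 29 = 427.
Total exposure: 3.5 + 6 + 2.5 + 2.5 + 5.5 + 5 + 4.5 = 29.5 hours.
Posterior: α' = 18 + 427 = 445, β' = 7 + 29.5 = 73/2.
Posterior mean = 445/(73/2) = 890/73; prior mean = 18/7 = 18/7. Difference = 890/73 − 18/7 = 4916/511.

4916/511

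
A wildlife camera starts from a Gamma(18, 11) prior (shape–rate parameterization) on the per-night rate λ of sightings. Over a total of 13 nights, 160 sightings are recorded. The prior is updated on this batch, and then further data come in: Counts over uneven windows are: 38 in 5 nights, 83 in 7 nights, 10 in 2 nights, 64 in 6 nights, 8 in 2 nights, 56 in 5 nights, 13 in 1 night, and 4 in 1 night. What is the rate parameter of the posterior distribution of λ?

Total count 160 over total exposure 13 nights.
After the first batch: Gamma(18 + 160, 11 + 13) = Gamma(178, 24).
Total count: 38 + 83 + 10 + 64 + 8 + 56 + 13 + 4 = 276.
Total exposure: 5 + 7 + 2 + 6 + 2 + 5 + 1 + 1 = 29 nights.
After the second batch: Gamma(178 + 276, 24 + 29) = Gamma(454, 53).

53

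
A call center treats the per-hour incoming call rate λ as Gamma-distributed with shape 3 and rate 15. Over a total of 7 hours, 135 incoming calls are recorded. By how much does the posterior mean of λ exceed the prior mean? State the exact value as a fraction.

Total count 135 over total exposure 7 hours.
Gamma(α, β) with Poisson data over total exposure Σt gives posterior Gamma(α+Σx, β+Σt) = Gamma(138, 22).
Posterior mean = 138/22 = 69/11; prior mean = 3/15 = 1/5. Difference = 69/11 − 1/5 = 334/55.

334/55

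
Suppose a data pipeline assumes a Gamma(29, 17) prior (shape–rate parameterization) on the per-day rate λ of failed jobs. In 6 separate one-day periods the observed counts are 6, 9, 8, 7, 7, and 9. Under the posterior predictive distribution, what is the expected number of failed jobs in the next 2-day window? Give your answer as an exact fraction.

Total count: 6 + 9 + 8 + 7 + 7 + 9 = 46.
Total exposure: 6 days.
By Gamma–Poisson conjugacy, the posterior is Gamma(α + Σx, β + Σt) = Gamma(29 + 46, 17 + 6) = Gamma(75, 23).
Predictive mean over a 2-day window = T·E[λ|data] = 2·75/23 = 150/23.

150/23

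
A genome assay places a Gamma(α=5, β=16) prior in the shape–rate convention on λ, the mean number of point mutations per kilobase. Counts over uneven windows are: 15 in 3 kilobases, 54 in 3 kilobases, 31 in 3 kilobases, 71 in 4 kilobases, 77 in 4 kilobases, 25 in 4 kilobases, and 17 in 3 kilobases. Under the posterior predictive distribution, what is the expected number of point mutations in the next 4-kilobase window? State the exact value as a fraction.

Total count: 15 + 54 + 31 + 71 + 77 + 25 + 17 = 290.
Total exposure: 3 + 3 + 3 + 4 + 4 + 4 + 3 = 24 kilobases.
Gamma(α, β) with Poisson data over total exposure Σt gives posterior Gamma(α+Σx, β+Σt) = Gamma(295, 40).
Predictive mean over a 4-kilobase window = T·E[λ|data] = 4·295/40 = 59/2.

59/2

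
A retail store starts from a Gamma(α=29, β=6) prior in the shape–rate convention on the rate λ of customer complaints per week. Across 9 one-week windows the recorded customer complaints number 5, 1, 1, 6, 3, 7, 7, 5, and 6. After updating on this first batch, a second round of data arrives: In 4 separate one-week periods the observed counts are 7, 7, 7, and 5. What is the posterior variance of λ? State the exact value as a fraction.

96/361

Total count: 5 + 1 + 1 + 6 + 3 + 7 + 7 + 5 + 6 = 41.
Total exposure: 9 weeks.
After the first batch: Gamma(29 + 41, 6 + 9) = Gamma(70, 15).
Total count: 7 + 7 + 7 + 5 = 26.
Total exposure: 4 weeks.
After the second batch: Gamma(70 + 26, 15 + 4) = Gamma(96, 19).
Posterior variance = α'/β'² = 96/361.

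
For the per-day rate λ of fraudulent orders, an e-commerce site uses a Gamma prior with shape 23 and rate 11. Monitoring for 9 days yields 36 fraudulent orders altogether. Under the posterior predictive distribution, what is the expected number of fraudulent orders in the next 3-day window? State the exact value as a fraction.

177/20

Total count 36 over total exposure 9 days.
By Gamma–Poisson conjugacy, the posterior is Gamma(α + Σx, β + Σt) = Gamma(23 + 36, 11 + 9) = Gamma(59, 20).
Predictive mean over a 3-day window = T·E[λ|data] = 3·59/20 = 177/20.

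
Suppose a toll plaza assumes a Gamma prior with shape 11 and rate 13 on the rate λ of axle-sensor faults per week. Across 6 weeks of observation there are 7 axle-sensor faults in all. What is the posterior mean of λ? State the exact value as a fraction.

Total count 7 over total exposure 6 weeks.
Gamma(α, β) with Poisson data over total exposure Σt gives posterior Gamma(α+Σx, β+Σt) = Gamma(18, 19).
Posterior mean = α'/β' = 18/19.

18/19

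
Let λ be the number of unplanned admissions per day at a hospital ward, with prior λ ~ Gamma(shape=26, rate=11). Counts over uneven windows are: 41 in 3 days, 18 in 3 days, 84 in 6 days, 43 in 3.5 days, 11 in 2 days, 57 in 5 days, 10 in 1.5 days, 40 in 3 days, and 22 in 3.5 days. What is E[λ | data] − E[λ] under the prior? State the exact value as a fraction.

5586/913

Total count: 41 + 18 + 84 + 43 + 11 + 57 + 10 + 40 + 22 = 326.
Total exposure: 3 + 3 + 6 + 3.5 + 2 + 5 + 1.5 + 3 + 3.5 = 30.5 days.
Posterior: α' = 26 + 326 = 352, β' = 11 + 30.5 = 83/2.
Posterior mean = 352/(83/2) = 704/83; prior mean = 26/11 = 26/11. Difference = 704/83 − 26/11 = 5586/913.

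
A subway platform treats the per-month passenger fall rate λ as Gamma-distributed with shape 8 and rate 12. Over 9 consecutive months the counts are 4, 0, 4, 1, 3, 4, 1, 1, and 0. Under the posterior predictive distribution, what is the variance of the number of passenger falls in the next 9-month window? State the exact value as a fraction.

Total count: 4 + 0 + 4 + 1 + 3 + 4 + 1 + 1 + 0 = 18.
Total exposure: 9 months.
Gamma(α, β) with Poisson data over total exposure Σt gives posterior Gamma(α+Σx, β+Σt) = Gamma(26, 21).
The posterior predictive for a window of length T is Negative Binomial with variance T·α'·(β'+T)/β'² = 9·26·30/441 = 780/49.

780/49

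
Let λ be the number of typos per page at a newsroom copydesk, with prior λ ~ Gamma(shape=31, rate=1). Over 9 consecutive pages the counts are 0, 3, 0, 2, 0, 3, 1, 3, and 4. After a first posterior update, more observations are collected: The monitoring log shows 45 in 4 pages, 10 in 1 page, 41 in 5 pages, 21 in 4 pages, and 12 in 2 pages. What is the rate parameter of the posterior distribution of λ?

Total count: 0 + 3 + 0 + 2 + 0 + 3 + 1 + 3 + 4 = 16.
Total exposure: 9 pages.
After the first batch: Gamma(31 + 16, 1 + 9) = Gamma(47, 10).
Total count: 45 + 10 + 41 + 21 + 12 = 129.
Total exposure: 4 + 1 + 5 + 4 + 2 = 16 pages.
After the second batch: Gamma(47 + 129, 10 + 16) = Gamma(176, 26).

26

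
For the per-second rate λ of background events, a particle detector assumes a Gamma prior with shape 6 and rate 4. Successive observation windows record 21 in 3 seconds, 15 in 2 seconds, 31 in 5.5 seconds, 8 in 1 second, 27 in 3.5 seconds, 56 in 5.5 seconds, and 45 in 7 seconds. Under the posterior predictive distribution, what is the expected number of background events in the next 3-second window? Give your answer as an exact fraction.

418/21

Total count: 21 + 15 + 31 + 8 + 27 + 56 + 45 = 203.
Total exposure: 3 + 2 + 5.5 + 1 + 3.5 + 5.5 + 7 = 27.5 seconds.
The Gamma prior is conjugate for the Poisson rate, so λ | data ~ Gamma(6+203, 4+27.5) = Gamma(209, 63/2).
Predictive mean over a 3-second window = T·E[λ|data] = 3·209/(63/2) = 418/21.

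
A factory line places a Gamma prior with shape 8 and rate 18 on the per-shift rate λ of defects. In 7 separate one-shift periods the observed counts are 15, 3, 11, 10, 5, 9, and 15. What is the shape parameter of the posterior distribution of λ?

Total count: 15 + 3 + 11 + 10 + 5 + 9 + 15 = 68.
Total exposure: 7 shifts.
The Gamma prior is conjugate for the Poisson rate, so λ | data ~ Gamma(8+68, 18+7) = Gamma(76, 25).

76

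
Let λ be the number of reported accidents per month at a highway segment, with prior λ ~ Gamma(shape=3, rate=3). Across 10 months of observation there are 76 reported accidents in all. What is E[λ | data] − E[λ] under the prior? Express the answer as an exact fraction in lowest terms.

66/13

Total count 76 over total exposure 10 months.
The Gamma prior is conjugate for the Poisson rate, so λ | data ~ Gamma(3+76, 3+10) = Gamma(79, 13).
Posterior mean = 79/13 = 79/13; prior mean = 3/3 = 1. Difference = 79/13 − 1 = 66/13.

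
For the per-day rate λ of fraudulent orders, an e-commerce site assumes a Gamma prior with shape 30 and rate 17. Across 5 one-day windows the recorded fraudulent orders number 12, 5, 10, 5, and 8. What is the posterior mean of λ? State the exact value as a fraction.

35/11

Total count: 12 + 5 + 10 + 5 + 8 = 40.
Total exposure: 5 days.
Conjugate update: add total count to the shape and total exposure to the rate, giving Gamma(70, 22).
Posterior mean = α'/β' = 70/22 = 35/11.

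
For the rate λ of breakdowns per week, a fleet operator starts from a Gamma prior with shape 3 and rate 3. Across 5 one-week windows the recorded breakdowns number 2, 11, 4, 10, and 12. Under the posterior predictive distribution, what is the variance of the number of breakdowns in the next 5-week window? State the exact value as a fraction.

1365/32

Total count: 2 + 11 + 4 + 10 + 12 = 39.
Total exposure: 5 weeks.
The Gamma prior is conjugate for the Poisson rate, so λ | data ~ Gamma(3+39, 3+5) = Gamma(42, 8).
The posterior predictive for a window of length T is Negative Binomial with variance T·α'·(β'+T)/β'² = 5·42·13/64 = 1365/32.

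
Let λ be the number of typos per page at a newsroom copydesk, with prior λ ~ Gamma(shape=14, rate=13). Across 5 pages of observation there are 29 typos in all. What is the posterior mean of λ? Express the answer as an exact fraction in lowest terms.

Total count 29 over total exposure 5 pages.
Posterior: α' = 14 + 29 = 43, β' = 13 + 5 = 18.
Posterior mean = α'/β' = 43/18.

43/18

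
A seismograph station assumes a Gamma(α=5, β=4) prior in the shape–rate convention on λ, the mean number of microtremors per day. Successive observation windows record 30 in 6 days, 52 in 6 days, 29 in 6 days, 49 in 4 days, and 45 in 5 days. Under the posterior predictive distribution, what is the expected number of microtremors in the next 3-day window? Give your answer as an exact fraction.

630/31

Total count: 30 + 52 + 29 + 49 + 45 = 205.
Total exposure: 6 + 6 + 6 + 4 + 5 = 27 days.
Posterior: α' = 5 + 205 = 210, β' = 4 + 27 = 31.
Predictive mean over a 3-day window = T·E[λ|data] = 3·210/31 = 630/31.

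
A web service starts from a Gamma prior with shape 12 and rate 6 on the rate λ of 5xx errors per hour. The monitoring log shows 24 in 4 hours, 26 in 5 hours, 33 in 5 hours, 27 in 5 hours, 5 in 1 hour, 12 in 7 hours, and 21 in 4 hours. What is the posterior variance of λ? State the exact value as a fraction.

160/1369

Total count: 24 + 26 + 33 + 27 + 5 + 12 + 21 = 148.
Total exposure: 4 + 5 + 5 + 5 + 1 + 7 + 4 = 31 hours.
Gamma(α, β) with Poisson data over total exposure Σt gives posterior Gamma(α+Σx, β+Σt) = Gamma(160, 37).
Posterior variance = α'/β'² = 160/1369.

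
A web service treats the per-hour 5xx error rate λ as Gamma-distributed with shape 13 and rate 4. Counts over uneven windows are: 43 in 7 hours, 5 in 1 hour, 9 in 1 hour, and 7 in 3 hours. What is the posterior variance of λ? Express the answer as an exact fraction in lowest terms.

Total count: 43 + 5 + 9 + 7 = 64.
Total exposure: 7 + 1 + 1 + 3 = 12 hours.
Posterior: α' = 13 + 64 = 77, β' = 4 + 12 = 16.
Posterior variance = α'/β'² = 77/256.

77/256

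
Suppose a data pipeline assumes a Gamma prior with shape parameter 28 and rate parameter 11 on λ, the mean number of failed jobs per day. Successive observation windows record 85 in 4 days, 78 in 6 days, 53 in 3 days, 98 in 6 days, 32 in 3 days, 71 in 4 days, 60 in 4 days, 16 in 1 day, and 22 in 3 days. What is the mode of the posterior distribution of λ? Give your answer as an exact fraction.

Total count: 85 + 78 + 53 + 98 + 32 + 71 + 60 + 16 + 22 = 515.
Total exposure: 4 + 6 + 3 + 6 + 3 + 4 + 4 + 1 + 3 = 34 days.
Gamma(α, β) with Poisson data over total exposure Σt gives posterior Gamma(α+Σx, β+Σt) = Gamma(543, 45).
Posterior mode = (α'−1)/β' = 542/45.

542/45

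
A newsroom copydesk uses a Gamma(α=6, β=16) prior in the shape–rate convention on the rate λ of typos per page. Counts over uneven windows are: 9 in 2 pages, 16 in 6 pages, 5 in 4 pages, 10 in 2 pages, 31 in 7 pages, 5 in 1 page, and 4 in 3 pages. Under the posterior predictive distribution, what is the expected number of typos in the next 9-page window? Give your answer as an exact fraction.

774/41

Total count: 9 + 16 + 5 + 10 + 31 + 5 + 4 = 80.
Total exposure: 2 + 6 + 4 + 2 + 7 + 1 + 3 = 25 pages.
By Gamma–Poisson conjugacy, the posterior is Gamma(α + Σx, β + Σt) = Gamma(6 + 80, 16 + 25) = Gamma(86, 41).
Predictive mean over a 9-page window = T·E[λ|data] = 9·86/41 = 774/41.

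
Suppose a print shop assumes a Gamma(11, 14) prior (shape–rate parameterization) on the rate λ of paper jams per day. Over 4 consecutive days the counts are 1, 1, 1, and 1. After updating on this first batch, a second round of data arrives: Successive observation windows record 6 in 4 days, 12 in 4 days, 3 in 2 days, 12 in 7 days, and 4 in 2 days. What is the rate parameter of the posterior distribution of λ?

Total count: 1 + 1 + 1 + 1 = 4.
Total exposure: 4 days.
After the first batch: Gamma(11 + 4, 14 + 4) = Gamma(15, 18).
Total count: 6 + 12 + 3 + 12 + 4 = 37.
Total exposure: 4 + 4 + 2 + 7 + 2 = 19 days.
After the second batch: Gamma(15 + 37, 18 + 19) = Gamma(52, 37).

37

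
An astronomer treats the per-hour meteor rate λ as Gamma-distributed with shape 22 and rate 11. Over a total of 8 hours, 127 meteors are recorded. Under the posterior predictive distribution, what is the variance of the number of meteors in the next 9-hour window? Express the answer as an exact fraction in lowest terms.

37548/361

Total count 127 over total exposure 8 hours.
By Gamma–Poisson conjugacy, the posterior is Gamma(α + Σx, β + Σt) = Gamma(22 + 127, 11 + 8) = Gamma(149, 19).
The posterior predictive for a window of length T is Negative Binomial with variance T·α'·(β'+T)/β'² = 9·149·28/361 = 37548/361.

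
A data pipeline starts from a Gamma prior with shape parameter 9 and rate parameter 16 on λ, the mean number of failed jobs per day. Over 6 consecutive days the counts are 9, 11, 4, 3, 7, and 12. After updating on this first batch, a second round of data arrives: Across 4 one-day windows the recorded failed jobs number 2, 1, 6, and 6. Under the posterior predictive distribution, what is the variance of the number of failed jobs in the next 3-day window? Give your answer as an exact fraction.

Total count: 9 + 11 + 4 + 3 + 7 + 12 = 46.
Total exposure: 6 days.
After the first batch: Gamma(9 + 46, 16 + 6) = Gamma(55, 22).
Total count: 2 + 1 + 6 + 6 = 15.
Total exposure: 4 days.
After the second batch: Gamma(55 + 15, 22 + 4) = Gamma(70, 26).
The posterior predictive for a window of length T is Negative Binomial with variance T·α'·(β'+T)/β'² = 3·70·29/676 = 3045/338.

3045/338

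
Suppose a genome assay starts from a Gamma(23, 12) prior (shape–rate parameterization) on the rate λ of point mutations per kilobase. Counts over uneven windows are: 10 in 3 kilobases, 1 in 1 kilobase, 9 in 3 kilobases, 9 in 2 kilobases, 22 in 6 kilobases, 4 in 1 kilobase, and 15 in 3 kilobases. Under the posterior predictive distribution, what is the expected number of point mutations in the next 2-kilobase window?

6

Total count: 10 + 1 + 9 + 9 + 22 + 4 + 15 = 70.
Total exposure: 3 + 1 + 3 + 2 + 6 + 1 + 3 = 19 kilobases.
Posterior: α' = 23 + 70 = 93, β' = 12 + 19 = 31.
Predictive mean over a 2-kilobase window = T·E[λ|data] = 2·93/31 = 6.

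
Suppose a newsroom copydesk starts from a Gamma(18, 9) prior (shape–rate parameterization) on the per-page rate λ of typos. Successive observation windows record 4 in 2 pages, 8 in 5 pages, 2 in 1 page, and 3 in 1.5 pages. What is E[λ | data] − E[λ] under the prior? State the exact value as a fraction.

-4/37

Total count: 4 + 8 + 2 + 3 = 17.
Total exposure: 2 + 5 + 1 + 1.5 = 9.5 pages.
By Gamma–Poisson conjugacy, the posterior is Gamma(α + Σx, β + Σt) = Gamma(18 + 17, 9 + 9.5) = Gamma(35, 37/2).
Posterior mean = 35/(37/2) = 70/37; prior mean = 18/9 = 2. Difference = 70/37 − 2 = -4/37.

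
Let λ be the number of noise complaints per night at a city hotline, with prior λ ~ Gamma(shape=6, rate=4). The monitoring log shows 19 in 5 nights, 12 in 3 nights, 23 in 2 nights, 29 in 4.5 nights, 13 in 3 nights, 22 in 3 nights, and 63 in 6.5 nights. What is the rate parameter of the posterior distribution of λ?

31

Total count: 19 + 12 + 23 + 29 + 13 + 22 + 63 = 181.
Total exposure: 5 + 3 + 2 + 4.5 + 3 + 3 + 6.5 = 27 nights.
By Gamma–Poisson conjugacy, the posterior is Gamma(α + Σx, β + Σt) = Gamma(6 + 181, 4 + 27) = Gamma(187, 31).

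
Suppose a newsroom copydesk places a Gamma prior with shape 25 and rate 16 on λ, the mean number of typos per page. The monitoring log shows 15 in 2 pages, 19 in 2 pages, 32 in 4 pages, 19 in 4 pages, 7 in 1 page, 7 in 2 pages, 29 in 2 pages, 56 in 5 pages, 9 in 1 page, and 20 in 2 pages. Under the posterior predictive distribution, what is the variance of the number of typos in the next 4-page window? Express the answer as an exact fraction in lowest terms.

42840/1681

Total count: 15 + 19 + 32 + 19 + 7 + 7 + 29 + 56 + 9 + 20 = 213.
Total exposure: 2 + 2 + 4 + 4 + 1 + 2 + 2 + 5 + 1 + 2 = 25 pages.
By Gamma–Poisson conjugacy, the posterior is Gamma(α + Σx, β + Σt) = Gamma(25 + 213, 16 + 25) = Gamma(238, 41).
The posterior predictive for a window of length T is Negative Binomial with variance T·α'·(β'+T)/β'² = 4·238·45/1681 = 42840/1681.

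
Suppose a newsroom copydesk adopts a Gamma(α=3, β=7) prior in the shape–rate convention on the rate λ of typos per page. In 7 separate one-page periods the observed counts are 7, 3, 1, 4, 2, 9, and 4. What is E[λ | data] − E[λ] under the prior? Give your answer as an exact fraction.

27/14

Total count: 7 + 3 + 1 + 4 + 2 + 9 + 4 = 30.
Total exposure: 7 pages.
By Gamma–Poisson conjugacy, the posterior is Gamma(α + Σx, β + Σt) = Gamma(3 + 30, 7 + 7) = Gamma(33, 14).
Posterior mean = 33/14 = 33/14; prior mean = 3/7 = 3/7. Difference = 33/14 − 3/7 = 27/14.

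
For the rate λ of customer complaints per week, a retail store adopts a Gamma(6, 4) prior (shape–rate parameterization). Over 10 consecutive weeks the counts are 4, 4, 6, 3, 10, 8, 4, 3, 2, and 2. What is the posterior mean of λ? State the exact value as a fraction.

Total count: 4 + 4 + 6 + 3 + 10 + 8 + 4 + 3 + 2 + 2 = 46.
Total exposure: 10 weeks.
Posterior: α' = 6 + 46 = 52, β' = 4 + 10 = 14.
Posterior mean = α'/β' = 52/14 = 26/7.

26/7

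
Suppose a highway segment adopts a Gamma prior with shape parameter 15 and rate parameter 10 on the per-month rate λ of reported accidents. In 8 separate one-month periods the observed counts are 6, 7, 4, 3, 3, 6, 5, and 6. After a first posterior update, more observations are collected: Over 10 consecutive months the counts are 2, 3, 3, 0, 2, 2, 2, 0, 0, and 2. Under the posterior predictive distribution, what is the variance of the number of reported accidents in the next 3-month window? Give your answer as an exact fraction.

Total count: 6 + 7 + 4 + 3 + 3 + 6 + 5 + 6 = 40.
Total exposure: 8 months.
After the first batch: Gamma(15 + 40, 10 + 8) = Gamma(55, 18).
Total count: 2 + 3 + 3 + 0 + 2 + 2 + 2 + 0 + 0 + 2 = 16.
Total exposure: 10 months.
After the second batch: Gamma(55 + 16, 18 + 10) = Gamma(71, 28).
The posterior predictive for a window of length T is Negative Binomial with variance T·α'·(β'+T)/β'² = 3·71·31/784 = 6603/784.

6603/784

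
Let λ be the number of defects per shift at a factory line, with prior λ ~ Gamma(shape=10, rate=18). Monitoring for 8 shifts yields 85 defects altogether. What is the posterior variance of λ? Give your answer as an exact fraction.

95/676

Total count 85 over total exposure 8 shifts.
The Gamma prior is conjugate for the Poisson rate, so λ | data ~ Gamma(10+85, 18+8) = Gamma(95, 26).
Posterior variance = α'/β'² = 95/676.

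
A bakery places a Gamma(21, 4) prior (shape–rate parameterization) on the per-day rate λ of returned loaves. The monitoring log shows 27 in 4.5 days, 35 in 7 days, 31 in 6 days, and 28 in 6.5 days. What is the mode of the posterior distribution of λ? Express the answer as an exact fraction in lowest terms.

141/28

Total count: 27 + 35 + 31 + 28 = 121.
Total exposure: 4.5 + 7 + 6 + 6.5 = 24 days.
By Gamma–Poisson conjugacy, the posterior is Gamma(α + Σx, β + Σt) = Gamma(21 + 121, 4 + 24) = Gamma(142, 28).
Posterior mode = (α'−1)/β' = 141/28.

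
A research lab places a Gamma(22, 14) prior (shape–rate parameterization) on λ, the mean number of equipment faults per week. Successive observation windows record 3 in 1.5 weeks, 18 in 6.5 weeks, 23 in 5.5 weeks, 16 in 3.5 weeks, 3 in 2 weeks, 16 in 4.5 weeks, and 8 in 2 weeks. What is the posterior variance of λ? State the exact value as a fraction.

Total count: 3 + 18 + 23 + 16 + 3 + 16 + 8 = 87.
Total exposure: 1.5 + 6.5 + 5.5 + 3.5 + 2 + 4.5 + 2 = 25.5 weeks.
Posterior: α' = 22 + 87 = 109, β' = 14 + 25.5 = 79/2.
Posterior variance = α'/β'² = 109/(6241/4) = 436/6241.

436/6241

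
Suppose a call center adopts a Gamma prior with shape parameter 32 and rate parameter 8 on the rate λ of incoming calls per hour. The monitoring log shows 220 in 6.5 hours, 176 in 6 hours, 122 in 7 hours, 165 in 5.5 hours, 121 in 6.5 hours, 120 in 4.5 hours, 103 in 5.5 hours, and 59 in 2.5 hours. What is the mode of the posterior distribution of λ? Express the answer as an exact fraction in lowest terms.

Total count: 220 + 176 + 122 + 165 + 121 + 120 + 103 + 59 = 1086.
Total exposure: 6.5 + 6 + 7 + 5.5 + 6.5 + 4.5 + 5.5 + 2.5 = 44 hours.
Gamma(α, β) with Poisson data over total exposure Σt gives posterior Gamma(α+Σx, β+Σt) = Gamma(1118, 52).
Posterior mode = (α'−1)/β' = 1117/52.

1117/52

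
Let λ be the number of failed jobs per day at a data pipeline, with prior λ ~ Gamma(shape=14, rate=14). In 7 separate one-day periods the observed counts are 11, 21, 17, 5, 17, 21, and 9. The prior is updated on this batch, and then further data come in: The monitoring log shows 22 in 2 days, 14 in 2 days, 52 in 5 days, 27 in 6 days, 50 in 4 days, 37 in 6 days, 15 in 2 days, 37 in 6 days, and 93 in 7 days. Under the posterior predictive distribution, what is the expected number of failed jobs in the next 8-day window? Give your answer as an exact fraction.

Total count: 11 + 21 + 17 + 5 + 17 + 21 + 9 = 101.
Total exposure: 7 days.
After the first batch: Gamma(14 + 101, 14 + 7) = Gamma(115, 21).
Total count: 22 + 14 + 52 + 27 + 50 + 37 + 15 + 37 + 93 = 347.
Total exposure: 2 + 2 + 5 + 6 + 4 + 6 + 2 + 6 + 7 = 40 days.
After the second batch: Gamma(115 + 347, 21 + 40) = Gamma(462, 61).
Predictive mean over an 8-day window = T·E[λ|data] = 8·462/61 = 3696/61.

3696/61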